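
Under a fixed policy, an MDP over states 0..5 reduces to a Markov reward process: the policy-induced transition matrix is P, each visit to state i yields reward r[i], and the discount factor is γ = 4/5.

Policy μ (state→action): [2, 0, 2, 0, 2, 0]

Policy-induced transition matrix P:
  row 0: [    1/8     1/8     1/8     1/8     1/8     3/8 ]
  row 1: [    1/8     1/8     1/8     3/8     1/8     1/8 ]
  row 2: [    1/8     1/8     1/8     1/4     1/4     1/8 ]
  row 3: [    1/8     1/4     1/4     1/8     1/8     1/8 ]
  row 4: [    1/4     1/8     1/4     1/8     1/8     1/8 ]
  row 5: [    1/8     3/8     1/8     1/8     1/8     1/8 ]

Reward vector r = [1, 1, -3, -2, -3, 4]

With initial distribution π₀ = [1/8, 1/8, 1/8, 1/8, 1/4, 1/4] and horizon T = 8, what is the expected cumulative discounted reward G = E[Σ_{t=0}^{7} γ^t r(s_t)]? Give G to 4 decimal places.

G = -1.1834

t=0: π = [0.1250, 0.1250, 0.1250, 0.1250, 0.2500, 0.2500], E[r] = -0.1250, γ^t·E[r] = -0.125000, running G = -0.125000
t=1: π = [0.1563, 0.2031, 0.1719, 0.1719, 0.1406, 0.1563], E[r] = -0.2969, γ^t·E[r] = -0.237500, running G = -0.362500
t=2: π = [0.1426, 0.1855, 0.1641, 0.1973, 0.1465, 0.1641], E[r] = -0.3418, γ^t·E[r] = -0.218750, running G = -0.581250
t=3: π = [0.1433, 0.1907, 0.1680, 0.1919, 0.1455, 0.1606], E[r] = -0.3477, γ^t·E[r] = -0.178000, running G = -0.759250
t=4: π = [0.1432, 0.1891, 0.1672, 0.1937, 0.1460, 0.1608], E[r] = -0.3512, γ^t·E[r] = -0.143850, running G = -0.903100
t=5: π = [0.1432, 0.1894, 0.1675, 0.1932, 0.1459, 0.1608], E[r] = -0.3506, γ^t·E[r] = -0.114878, running G = -1.017978
t=6: π = [0.1432, 0.1893, 0.1674, 0.1933, 0.1459, 0.1608], E[r] = -0.3507, γ^t·E[r] = -0.091931, running G = -1.109909
t=7: π = [0.1432, 0.1894, 0.1674, 0.1933, 0.1459, 0.1608], E[r] = -0.3507, γ^t·E[r] = -0.073537, running G = -1.183446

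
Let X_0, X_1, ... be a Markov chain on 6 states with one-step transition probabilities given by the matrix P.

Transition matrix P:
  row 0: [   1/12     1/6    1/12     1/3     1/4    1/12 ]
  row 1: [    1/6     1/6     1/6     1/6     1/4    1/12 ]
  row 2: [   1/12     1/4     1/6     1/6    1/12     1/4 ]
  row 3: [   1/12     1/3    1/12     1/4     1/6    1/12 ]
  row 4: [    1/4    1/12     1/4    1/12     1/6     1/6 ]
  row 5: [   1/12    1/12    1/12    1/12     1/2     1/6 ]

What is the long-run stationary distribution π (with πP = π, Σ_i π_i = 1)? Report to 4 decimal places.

Balance equations π_j = Σ_i π_i·P[i][j]:
  π_0 = 1/12·π_0 + 1/6·π_1 + 1/12·π_2 + 1/12·π_3 + 1/4·π_4 + 1/12·π_5
  π_1 = 1/6·π_0 + 1/6·π_1 + 1/4·π_2 + 1/3·π_3 + 1/12·π_4 + 1/12·π_5
  π_2 = 1/12·π_0 + 1/6·π_1 + 1/6·π_2 + 1/12·π_3 + 1/4·π_4 + 1/12·π_5
  π_3 = 1/3·π_0 + 1/6·π_1 + 1/6·π_2 + 1/4·π_3 + 1/12·π_4 + 1/12·π_5
  π_4 = 1/4·π_0 + 1/4·π_1 + 1/12·π_2 + 1/6·π_3 + 1/6·π_4 + 1/2·π_5
  normalize: π_0 + π_1 + π_2 + π_3 + π_4 + π_5 = 1
Solving the linear system gives exactly π = [16665/122638, 21767/122638, 9090/61319, 10629/61319, 55575/245276, 33961/245276].

π = [0.1359, 0.1775, 0.1482, 0.1733, 0.2266, 0.1385]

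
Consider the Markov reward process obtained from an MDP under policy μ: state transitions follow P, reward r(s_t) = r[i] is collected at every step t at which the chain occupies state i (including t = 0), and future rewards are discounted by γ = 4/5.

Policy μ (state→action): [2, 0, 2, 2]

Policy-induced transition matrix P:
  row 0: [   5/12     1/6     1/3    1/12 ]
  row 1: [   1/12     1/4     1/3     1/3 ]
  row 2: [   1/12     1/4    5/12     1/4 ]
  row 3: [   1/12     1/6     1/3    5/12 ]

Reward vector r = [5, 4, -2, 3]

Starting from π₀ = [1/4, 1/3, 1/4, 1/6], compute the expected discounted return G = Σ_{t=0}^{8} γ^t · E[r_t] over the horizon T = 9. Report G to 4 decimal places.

G = 8.1963

t=0: π = [0.2500, 0.3333, 0.2500, 0.1667], E[r] = 2.5833, γ^t·E[r] = 2.583333, running G = 2.583333
t=1: π = [0.1667, 0.2153, 0.3542, 0.2639], E[r] = 1.7778, γ^t·E[r] = 1.422222, running G = 4.005556
t=2: π = [0.1389, 0.2141, 0.3628, 0.2841], E[r] = 1.6777, γ^t·E[r] = 1.073704, running G = 5.079259
t=3: π = [0.1296, 0.2147, 0.3636, 0.2921], E[r] = 1.6562, γ^t·E[r] = 0.847951, running G = 5.927210
t=4: π = [0.1265, 0.2149, 0.3636, 0.2950], E[r] = 1.6498, γ^t·E[r] = 0.675755, running G = 6.602965
t=5: π = [0.1255, 0.2149, 0.3636, 0.2960], E[r] = 1.6477, γ^t·E[r] = 0.539926, running G = 7.142891
t=6: π = [0.1252, 0.2149, 0.3636, 0.2963], E[r] = 1.6470, γ^t·E[r] = 0.431761, running G = 7.574652
t=7: π = [0.1251, 0.2149, 0.3636, 0.2964], E[r] = 1.6468, γ^t·E[r] = 0.345361, running G = 7.920012
t=8: π = [0.1250, 0.2149, 0.3636, 0.2965], E[r] = 1.6467, γ^t·E[r] = 0.276276, running G = 8.196288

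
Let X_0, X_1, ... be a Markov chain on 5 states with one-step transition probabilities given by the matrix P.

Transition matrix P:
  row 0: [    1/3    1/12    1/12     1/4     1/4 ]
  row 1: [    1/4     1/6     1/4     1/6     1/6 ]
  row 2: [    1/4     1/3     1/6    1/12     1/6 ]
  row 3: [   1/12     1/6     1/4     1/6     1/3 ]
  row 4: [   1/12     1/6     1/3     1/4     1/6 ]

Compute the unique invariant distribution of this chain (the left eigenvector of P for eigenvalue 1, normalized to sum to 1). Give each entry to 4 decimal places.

π = [0.2005, 0.1860, 0.2164, 0.1832, 0.2139]

Balance equations π_j = Σ_i π_i·P[i][j]:
  π_0 = 1/3·π_0 + 1/4·π_1 + 1/4·π_2 + 1/12·π_3 + 1/12·π_4
  π_1 = 1/12·π_0 + 1/6·π_1 + 1/3·π_2 + 1/6·π_3 + 1/6·π_4
  π_2 = 1/12·π_0 + 1/4·π_1 + 1/6·π_2 + 1/4·π_3 + 1/3·π_4
  π_3 = 1/4·π_0 + 1/6·π_1 + 1/12·π_2 + 1/6·π_3 + 1/4·π_4
  normalize: π_0 + π_1 + π_2 + π_3 + π_4 = 1
Solving the linear system gives exactly π = [151/753, 1961/10542, 2281/10542, 1931/10542, 2255/10542].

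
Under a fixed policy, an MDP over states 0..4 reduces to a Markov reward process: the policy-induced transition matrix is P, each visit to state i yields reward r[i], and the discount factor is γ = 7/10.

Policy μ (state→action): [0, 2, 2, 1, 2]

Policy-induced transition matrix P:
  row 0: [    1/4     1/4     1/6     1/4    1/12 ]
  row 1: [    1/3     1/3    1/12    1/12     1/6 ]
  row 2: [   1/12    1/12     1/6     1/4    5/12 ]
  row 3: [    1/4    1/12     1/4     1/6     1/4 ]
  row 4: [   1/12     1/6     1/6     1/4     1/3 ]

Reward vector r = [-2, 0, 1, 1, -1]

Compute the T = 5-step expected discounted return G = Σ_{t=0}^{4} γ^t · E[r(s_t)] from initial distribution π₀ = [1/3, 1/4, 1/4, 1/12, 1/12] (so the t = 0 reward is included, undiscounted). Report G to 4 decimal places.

t=0: π = [0.3333, 0.2500, 0.2500, 0.0833, 0.0833], E[r] = -0.4167, γ^t·E[r] = -0.416667, running G = -0.416667
t=1: π = [0.2153, 0.2083, 0.1528, 0.2014, 0.2222], E[r] = -0.2986, γ^t·E[r] = -0.209028, running G = -0.625694
t=2: π = [0.2049, 0.1898, 0.1661, 0.1985, 0.2407], E[r] = -0.2859, γ^t·E[r] = -0.140081, running G = -0.765775
t=3: π = [0.1980, 0.1850, 0.1674, 0.2018, 0.2478], E[r] = -0.2746, γ^t·E[r] = -0.094186, running G = -0.859962
t=4: π = [0.1962, 0.1832, 0.1681, 0.2023, 0.2501], E[r] = -0.2722, γ^t·E[r] = -0.065344, running G = -0.925305

G = -0.9253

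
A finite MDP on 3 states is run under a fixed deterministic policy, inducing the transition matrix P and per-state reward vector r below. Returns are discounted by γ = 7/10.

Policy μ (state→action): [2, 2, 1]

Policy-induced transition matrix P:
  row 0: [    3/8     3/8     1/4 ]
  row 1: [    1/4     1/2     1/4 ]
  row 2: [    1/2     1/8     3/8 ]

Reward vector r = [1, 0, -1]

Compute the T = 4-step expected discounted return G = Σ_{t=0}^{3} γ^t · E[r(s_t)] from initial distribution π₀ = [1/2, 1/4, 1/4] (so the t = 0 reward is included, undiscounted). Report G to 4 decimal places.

G = 0.3838

t=0: π = [0.5000, 0.2500, 0.2500], E[r] = 0.2500, γ^t·E[r] = 0.250000, running G = 0.250000
t=1: π = [0.3750, 0.3438, 0.2813], E[r] = 0.0938, γ^t·E[r] = 0.065625, running G = 0.315625
t=2: π = [0.3672, 0.3477, 0.2852], E[r] = 0.0820, γ^t·E[r] = 0.040195, running G = 0.355820
t=3: π = [0.3672, 0.3472, 0.2856], E[r] = 0.0815, γ^t·E[r] = 0.027969, running G = 0.383790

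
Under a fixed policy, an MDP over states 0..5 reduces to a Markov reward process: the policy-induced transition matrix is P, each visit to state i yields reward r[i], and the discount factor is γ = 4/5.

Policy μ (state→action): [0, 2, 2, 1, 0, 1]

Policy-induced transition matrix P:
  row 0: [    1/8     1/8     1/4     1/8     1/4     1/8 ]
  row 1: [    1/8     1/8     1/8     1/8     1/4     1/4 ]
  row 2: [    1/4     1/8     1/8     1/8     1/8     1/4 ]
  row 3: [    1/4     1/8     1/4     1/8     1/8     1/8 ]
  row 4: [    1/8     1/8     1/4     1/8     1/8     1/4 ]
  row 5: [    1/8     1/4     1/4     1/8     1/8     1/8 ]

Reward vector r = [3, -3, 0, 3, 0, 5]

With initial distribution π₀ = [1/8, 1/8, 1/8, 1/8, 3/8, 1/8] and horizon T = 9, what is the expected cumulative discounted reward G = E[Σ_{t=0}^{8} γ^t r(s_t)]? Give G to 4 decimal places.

G = 5.6308

t=0: π = [0.1250, 0.1250, 0.1250, 0.1250, 0.3750, 0.1250], E[r] = 1.0000, γ^t·E[r] = 1.000000, running G = 1.000000
t=1: π = [0.1563, 0.1406, 0.2188, 0.1250, 0.1563, 0.2031], E[r] = 1.4375, γ^t·E[r] = 1.150000, running G = 2.150000
t=2: π = [0.1680, 0.1504, 0.2051, 0.1250, 0.1621, 0.1895], E[r] = 1.3750, γ^t·E[r] = 0.880000, running G = 3.030000
t=3: π = [0.1663, 0.1487, 0.2056, 0.1250, 0.1648, 0.1897], E[r] = 1.3762, γ^t·E[r] = 0.704625, running G = 3.734625
t=4: π = [0.1663, 0.1487, 0.2057, 0.1250, 0.1644, 0.1899], E[r] = 1.3772, γ^t·E[r] = 0.564113, running G = 4.298738
t=5: π = [0.1663, 0.1487, 0.2057, 0.1250, 0.1644, 0.1898], E[r] = 1.3771, γ^t·E[r] = 0.451236, running G = 4.749974
t=6: π = [0.1663, 0.1487, 0.2057, 0.1250, 0.1644, 0.1899], E[r] = 1.3771, γ^t·E[r] = 0.360992, running G = 5.110965
t=7: π = [0.1663, 0.1487, 0.2057, 0.1250, 0.1644, 0.1899], E[r] = 1.3771, γ^t·E[r] = 0.288793, running G = 5.399759
t=8: π = [0.1663, 0.1487, 0.2057, 0.1250, 0.1644, 0.1899], E[r] = 1.3771, γ^t·E[r] = 0.231035, running G = 5.630793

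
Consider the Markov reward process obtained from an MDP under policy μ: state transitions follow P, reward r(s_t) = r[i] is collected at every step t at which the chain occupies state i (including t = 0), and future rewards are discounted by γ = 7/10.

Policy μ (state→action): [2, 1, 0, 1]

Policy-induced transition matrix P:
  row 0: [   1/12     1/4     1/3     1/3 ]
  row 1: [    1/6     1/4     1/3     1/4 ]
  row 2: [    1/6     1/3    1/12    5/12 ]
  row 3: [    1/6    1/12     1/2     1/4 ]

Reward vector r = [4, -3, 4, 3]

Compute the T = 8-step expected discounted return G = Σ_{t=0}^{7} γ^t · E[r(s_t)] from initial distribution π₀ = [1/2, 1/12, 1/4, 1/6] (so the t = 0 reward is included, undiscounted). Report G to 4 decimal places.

G = 7.6976

t=0: π = [0.5000, 0.0833, 0.2500, 0.1667], E[r] = 3.2500, γ^t·E[r] = 3.250000, running G = 3.250000
t=1: π = [0.1250, 0.2431, 0.2986, 0.3333], E[r] = 1.9653, γ^t·E[r] = 1.375694, running G = 4.625694
t=2: π = [0.1563, 0.2193, 0.3142, 0.3102], E[r] = 2.1545, γ^t·E[r] = 1.055712, running G = 5.681406
t=3: π = [0.1536, 0.2245, 0.3065, 0.3154], E[r] = 2.1132, γ^t·E[r] = 0.724822, running G = 6.406229
t=4: π = [0.1539, 0.2230, 0.3093, 0.3139], E[r] = 2.1253, γ^t·E[r] = 0.510285, running G = 6.916514
t=5: π = [0.1538, 0.2235, 0.3083, 0.3144], E[r] = 2.1214, γ^t·E[r] = 0.356546, running G = 7.273059
t=6: π = [0.1538, 0.2233, 0.3086, 0.3142], E[r] = 2.1227, γ^t·E[r] = 0.249733, running G = 7.522793
t=7: π = [0.1538, 0.2234, 0.3085, 0.3143], E[r] = 2.1223, γ^t·E[r] = 0.174778, running G = 7.697571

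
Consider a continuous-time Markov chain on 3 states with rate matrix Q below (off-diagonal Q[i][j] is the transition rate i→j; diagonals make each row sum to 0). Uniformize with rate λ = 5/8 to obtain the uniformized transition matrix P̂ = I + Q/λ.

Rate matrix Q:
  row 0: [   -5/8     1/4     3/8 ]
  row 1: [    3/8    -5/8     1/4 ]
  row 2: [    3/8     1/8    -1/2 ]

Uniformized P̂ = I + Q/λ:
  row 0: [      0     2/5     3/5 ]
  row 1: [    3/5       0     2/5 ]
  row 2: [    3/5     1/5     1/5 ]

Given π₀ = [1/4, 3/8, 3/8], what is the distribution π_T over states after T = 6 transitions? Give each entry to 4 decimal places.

π = [0.3692, 0.2321, 0.3987]

t=0: π = [0.2500, 0.3750, 0.3750]
t=1: π = [0.4500, 0.1750, 0.3750]
t=2: π = [0.3300, 0.2550, 0.4150]
t=3: π = [0.4020, 0.2150, 0.3830]
t=4: π = [0.3588, 0.2374, 0.4038]
t=5: π = [0.3847, 0.2243, 0.3910]
t=6: π = [0.3692, 0.2321, 0.3987]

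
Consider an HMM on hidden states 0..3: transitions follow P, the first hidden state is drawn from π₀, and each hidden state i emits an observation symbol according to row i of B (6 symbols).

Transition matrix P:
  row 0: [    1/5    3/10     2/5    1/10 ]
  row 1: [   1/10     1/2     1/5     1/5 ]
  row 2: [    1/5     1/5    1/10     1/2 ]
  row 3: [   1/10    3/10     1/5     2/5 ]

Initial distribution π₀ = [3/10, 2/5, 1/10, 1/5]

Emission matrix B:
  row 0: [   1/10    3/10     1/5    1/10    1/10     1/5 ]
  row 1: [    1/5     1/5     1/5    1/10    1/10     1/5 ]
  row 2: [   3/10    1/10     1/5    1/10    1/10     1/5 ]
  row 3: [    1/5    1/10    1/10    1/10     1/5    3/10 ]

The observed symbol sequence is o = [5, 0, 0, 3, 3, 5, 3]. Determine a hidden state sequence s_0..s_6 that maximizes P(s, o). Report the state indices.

t=0: δ = [6.000e-02, 8.000e-02, 2.000e-02, 6.000e-02]  (obs o_0=5)
t=1: δ = [1.200e-03, 8.000e-03, 7.200e-03, 4.800e-03]  ψ = [0, 1, 0, 3]  (obs o_1=0)
t=2: δ = [1.440e-04, 8.000e-04, 4.800e-04, 7.200e-04]  ψ = [2, 1, 1, 2]  (obs o_2=0)
t=3: δ = [9.600e-06, 4.000e-05, 1.600e-05, 2.880e-05]  ψ = [2, 1, 1, 3]  (obs o_3=3)
t=4: δ = [4.000e-07, 2.000e-06, 8.000e-07, 1.152e-06]  ψ = [1, 1, 1, 3]  (obs o_4=3)
t=5: δ = [4.000e-08, 2.000e-07, 8.000e-08, 1.382e-07]  ψ = [1, 1, 1, 3]  (obs o_5=5)
t=6: δ = [2.000e-09, 1.000e-08, 4.000e-09, 5.530e-09]  ψ = [1, 1, 1, 3]  (obs o_6=3)
backtrack: best end state = 1; path = [1, 1, 1, 1, 1, 1, 1]

path = [1, 1, 1, 1, 1, 1, 1]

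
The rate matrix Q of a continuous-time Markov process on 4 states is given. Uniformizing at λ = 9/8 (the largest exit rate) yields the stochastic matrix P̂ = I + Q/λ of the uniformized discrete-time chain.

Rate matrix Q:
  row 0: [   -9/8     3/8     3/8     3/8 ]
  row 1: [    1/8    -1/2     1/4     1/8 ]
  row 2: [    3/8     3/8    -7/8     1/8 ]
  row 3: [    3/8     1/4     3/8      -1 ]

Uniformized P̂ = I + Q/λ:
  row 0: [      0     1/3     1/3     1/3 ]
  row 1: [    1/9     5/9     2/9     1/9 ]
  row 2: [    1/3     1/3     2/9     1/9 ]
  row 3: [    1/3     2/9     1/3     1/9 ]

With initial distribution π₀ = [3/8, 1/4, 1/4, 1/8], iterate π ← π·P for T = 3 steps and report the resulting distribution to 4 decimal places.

t=0: π = [0.3750, 0.2500, 0.2500, 0.1250]
t=1: π = [0.1528, 0.3750, 0.2778, 0.1944]
t=2: π = [0.1991, 0.3951, 0.2608, 0.1451]
t=3: π = [0.1792, 0.4050, 0.2605, 0.1553]

π = [0.1792, 0.4050, 0.2605, 0.1553]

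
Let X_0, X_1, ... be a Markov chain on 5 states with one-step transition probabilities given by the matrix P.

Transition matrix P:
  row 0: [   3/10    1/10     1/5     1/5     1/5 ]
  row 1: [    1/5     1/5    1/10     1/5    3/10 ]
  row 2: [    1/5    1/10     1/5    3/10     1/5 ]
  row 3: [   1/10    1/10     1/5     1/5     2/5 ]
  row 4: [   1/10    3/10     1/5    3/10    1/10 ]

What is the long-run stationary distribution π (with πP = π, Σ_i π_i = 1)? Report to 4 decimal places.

Balance equations π_j = Σ_i π_i·P[i][j]:
  π_0 = 3/10·π_0 + 1/5·π_1 + 1/5·π_2 + 1/10·π_3 + 1/10·π_4
  π_1 = 1/10·π_0 + 1/5·π_1 + 1/10·π_2 + 1/10·π_3 + 3/10·π_4
  π_2 = 1/5·π_0 + 1/10·π_1 + 1/5·π_2 + 1/5·π_3 + 1/5·π_4
  π_3 = 1/5·π_0 + 1/5·π_1 + 3/10·π_2 + 1/5·π_3 + 3/10·π_4
  normalize: π_0 + π_1 + π_2 + π_3 + π_4 = 1
Solving the linear system gives exactly π = [1605/9524, 392/2381, 437/2381, 2309/9524, 1147/4762].

π = [0.1685, 0.1646, 0.1835, 0.2424, 0.2409]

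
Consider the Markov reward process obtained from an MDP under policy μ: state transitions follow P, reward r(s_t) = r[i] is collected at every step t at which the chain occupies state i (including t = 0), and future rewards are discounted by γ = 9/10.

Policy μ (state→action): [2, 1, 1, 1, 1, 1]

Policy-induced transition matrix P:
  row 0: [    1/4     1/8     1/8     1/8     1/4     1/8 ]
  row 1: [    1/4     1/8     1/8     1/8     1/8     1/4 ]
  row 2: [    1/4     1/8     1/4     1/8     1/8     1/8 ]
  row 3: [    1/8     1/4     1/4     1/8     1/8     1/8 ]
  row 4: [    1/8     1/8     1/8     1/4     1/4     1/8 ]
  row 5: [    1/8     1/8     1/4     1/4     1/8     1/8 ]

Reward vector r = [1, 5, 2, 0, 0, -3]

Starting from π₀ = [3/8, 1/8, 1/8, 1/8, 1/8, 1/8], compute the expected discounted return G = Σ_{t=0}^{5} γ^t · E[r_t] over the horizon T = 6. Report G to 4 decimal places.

t=0: π = [0.3750, 0.1250, 0.1250, 0.1250, 0.1250, 0.1250], E[r] = 0.8750, γ^t·E[r] = 0.875000, running G = 0.875000
t=1: π = [0.2031, 0.1406, 0.1719, 0.1563, 0.1875, 0.1406], E[r] = 0.8281, γ^t·E[r] = 0.745313, running G = 1.620313
t=2: π = [0.1895, 0.1445, 0.1836, 0.1660, 0.1738, 0.1426], E[r] = 0.8516, γ^t·E[r] = 0.689766, running G = 2.310078
t=3: π = [0.1897, 0.1458, 0.1865, 0.1646, 0.1704, 0.1431], E[r] = 0.8623, γ^t·E[r] = 0.628620, running G = 2.938698
t=4: π = [0.1902, 0.1456, 0.1868, 0.1642, 0.1700, 0.1432], E[r] = 0.8620, γ^t·E[r] = 0.565538, running G = 3.504236
t=5: π = [0.1903, 0.1455, 0.1868, 0.1642, 0.1700, 0.1432], E[r] = 0.8619, γ^t·E[r] = 0.508939, running G = 4.013175

G = 4.0132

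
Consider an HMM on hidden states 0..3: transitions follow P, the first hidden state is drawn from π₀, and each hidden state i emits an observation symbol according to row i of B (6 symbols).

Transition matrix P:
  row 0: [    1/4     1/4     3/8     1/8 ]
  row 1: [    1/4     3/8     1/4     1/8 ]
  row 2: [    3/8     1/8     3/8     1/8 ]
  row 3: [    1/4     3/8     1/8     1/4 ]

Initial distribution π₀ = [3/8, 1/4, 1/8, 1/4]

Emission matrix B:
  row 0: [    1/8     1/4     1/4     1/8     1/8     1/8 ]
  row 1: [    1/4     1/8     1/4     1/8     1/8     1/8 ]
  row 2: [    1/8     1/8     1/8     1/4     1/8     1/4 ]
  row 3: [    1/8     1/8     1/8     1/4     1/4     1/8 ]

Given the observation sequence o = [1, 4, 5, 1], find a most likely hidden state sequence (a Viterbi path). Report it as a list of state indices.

path = [0, 2, 2, 0]

t=0: δ = [9.375e-02, 3.125e-02, 1.562e-02, 3.125e-02]  (obs o_0=1)
t=1: δ = [2.930e-03, 2.930e-03, 4.395e-03, 2.930e-03]  ψ = [0, 0, 0, 0]  (obs o_1=4)
t=2: δ = [2.060e-04, 1.373e-04, 4.120e-04, 9.155e-05]  ψ = [2, 1, 2, 3]  (obs o_2=5)
t=3: δ = [3.862e-05, 6.437e-06, 1.931e-05, 6.437e-06]  ψ = [2, 0, 2, 2]  (obs o_3=1)
backtrack: best end state = 0; path = [0, 2, 2, 0]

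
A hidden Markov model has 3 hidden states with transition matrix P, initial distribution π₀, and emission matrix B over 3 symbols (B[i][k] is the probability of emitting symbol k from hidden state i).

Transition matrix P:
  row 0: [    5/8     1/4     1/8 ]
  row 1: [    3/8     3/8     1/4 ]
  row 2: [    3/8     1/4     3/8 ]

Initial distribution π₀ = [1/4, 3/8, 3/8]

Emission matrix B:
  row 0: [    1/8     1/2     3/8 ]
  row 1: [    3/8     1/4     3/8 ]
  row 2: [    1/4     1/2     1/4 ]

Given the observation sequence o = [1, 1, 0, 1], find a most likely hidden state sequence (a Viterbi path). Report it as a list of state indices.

t=0: δ = [1.250e-01, 9.375e-02, 1.875e-01]  (obs o_0=1)
t=1: δ = [3.906e-02, 1.172e-02, 3.516e-02]  ψ = [0, 2, 2]  (obs o_1=1)
t=2: δ = [3.052e-03, 3.662e-03, 3.296e-03]  ψ = [0, 0, 2]  (obs o_2=0)
t=3: δ = [9.537e-04, 3.433e-04, 6.180e-04]  ψ = [0, 1, 2]  (obs o_3=1)
backtrack: best end state = 0; path = [0, 0, 0, 0]

path = [0, 0, 0, 0]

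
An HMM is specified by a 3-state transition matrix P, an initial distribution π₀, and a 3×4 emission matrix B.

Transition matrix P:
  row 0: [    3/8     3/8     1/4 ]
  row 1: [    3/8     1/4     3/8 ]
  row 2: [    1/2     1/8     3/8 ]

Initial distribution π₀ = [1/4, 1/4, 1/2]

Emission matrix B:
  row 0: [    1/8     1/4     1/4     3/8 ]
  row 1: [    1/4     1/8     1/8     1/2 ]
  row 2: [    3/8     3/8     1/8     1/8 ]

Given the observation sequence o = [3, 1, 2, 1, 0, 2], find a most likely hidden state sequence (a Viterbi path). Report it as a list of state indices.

path = [1, 2, 0, 2, 2, 0]

t=0: δ = [9.375e-02, 1.250e-01, 6.250e-02]  (obs o_0=3)
t=1: δ = [1.172e-02, 4.395e-03, 1.758e-02]  ψ = [1, 0, 1]  (obs o_1=1)
t=2: δ = [2.197e-03, 5.493e-04, 8.240e-04]  ψ = [2, 0, 2]  (obs o_2=2)
t=3: δ = [2.060e-04, 1.030e-04, 2.060e-04]  ψ = [0, 0, 0]  (obs o_3=1)
t=4: δ = [1.287e-05, 1.931e-05, 2.897e-05]  ψ = [2, 0, 2]  (obs o_4=0)
t=5: δ = [3.621e-06, 6.035e-07, 1.358e-06]  ψ = [2, 0, 2]  (obs o_5=2)
backtrack: best end state = 0; path = [1, 2, 0, 2, 2, 0]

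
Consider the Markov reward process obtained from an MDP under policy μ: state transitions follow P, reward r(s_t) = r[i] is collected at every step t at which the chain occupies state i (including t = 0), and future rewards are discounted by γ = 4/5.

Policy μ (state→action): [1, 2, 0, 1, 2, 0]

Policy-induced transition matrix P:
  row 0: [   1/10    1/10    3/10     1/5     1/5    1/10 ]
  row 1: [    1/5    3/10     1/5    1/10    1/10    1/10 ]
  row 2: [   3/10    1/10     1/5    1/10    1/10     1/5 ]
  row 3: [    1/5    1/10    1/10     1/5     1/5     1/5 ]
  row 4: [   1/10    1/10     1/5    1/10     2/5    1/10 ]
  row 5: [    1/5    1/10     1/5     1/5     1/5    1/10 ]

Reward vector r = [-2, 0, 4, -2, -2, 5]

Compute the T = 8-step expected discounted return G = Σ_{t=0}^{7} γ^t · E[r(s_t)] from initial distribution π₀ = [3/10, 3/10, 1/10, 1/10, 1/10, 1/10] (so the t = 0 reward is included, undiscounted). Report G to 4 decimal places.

t=0: π = [0.3000, 0.3000, 0.1000, 0.1000, 0.1000, 0.1000], E[r] = -0.1000, γ^t·E[r] = -0.100000, running G = -0.100000
t=1: π = [0.1700, 0.1600, 0.2200, 0.1500, 0.1800, 0.1200], E[r] = 0.4800, γ^t·E[r] = 0.384000, running G = 0.284000
t=2: π = [0.1870, 0.1320, 0.2020, 0.1440, 0.1980, 0.1370], E[r] = 0.4350, γ^t·E[r] = 0.278400, running G = 0.562400
t=3: π = [0.1817, 0.1264, 0.2043, 0.1468, 0.2062, 0.1346], E[r] = 0.4208, γ^t·E[r] = 0.215450, running G = 0.777850
t=4: π = [0.1816, 0.1253, 0.2035, 0.1463, 0.2082, 0.1351], E[r] = 0.4173, γ^t·E[r] = 0.170914, running G = 0.948763
t=5: π = [0.1814, 0.1251, 0.2035, 0.1463, 0.2088, 0.1350], E[r] = 0.4162, γ^t·E[r] = 0.136371, running G = 1.085134
t=6: π = [0.1813, 0.1250, 0.2035, 0.1463, 0.2089, 0.1350], E[r] = 0.4159, γ^t·E[r] = 0.109038, running G = 1.194172
t=7: π = [0.1813, 0.1250, 0.2035, 0.1463, 0.2089, 0.1350], E[r] = 0.4159, γ^t·E[r] = 0.087218, running G = 1.281390

G = 1.2814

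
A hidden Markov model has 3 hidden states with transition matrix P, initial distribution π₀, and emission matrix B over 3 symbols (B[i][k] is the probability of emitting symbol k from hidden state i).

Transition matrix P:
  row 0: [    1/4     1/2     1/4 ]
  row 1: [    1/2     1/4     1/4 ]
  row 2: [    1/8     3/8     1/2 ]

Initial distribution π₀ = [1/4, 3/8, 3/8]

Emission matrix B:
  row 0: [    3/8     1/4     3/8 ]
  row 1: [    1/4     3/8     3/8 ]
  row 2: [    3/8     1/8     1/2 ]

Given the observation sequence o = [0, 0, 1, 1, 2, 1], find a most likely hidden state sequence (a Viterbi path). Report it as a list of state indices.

path = [2, 2, 1, 1, 0, 1]

t=0: δ = [9.375e-02, 9.375e-02, 1.406e-01]  (obs o_0=0)
t=1: δ = [1.758e-02, 1.318e-02, 2.637e-02]  ψ = [1, 2, 2]  (obs o_1=0)
t=2: δ = [1.648e-03, 3.708e-03, 1.648e-03]  ψ = [1, 2, 2]  (obs o_2=1)
t=3: δ = [4.635e-04, 3.476e-04, 1.159e-04]  ψ = [1, 1, 1]  (obs o_3=1)
t=4: δ = [6.518e-05, 8.690e-05, 5.794e-05]  ψ = [1, 0, 0]  (obs o_4=2)
t=5: δ = [1.086e-05, 1.222e-05, 3.621e-06]  ψ = [1, 0, 2]  (obs o_5=1)
backtrack: best end state = 1; path = [2, 2, 1, 1, 0, 1]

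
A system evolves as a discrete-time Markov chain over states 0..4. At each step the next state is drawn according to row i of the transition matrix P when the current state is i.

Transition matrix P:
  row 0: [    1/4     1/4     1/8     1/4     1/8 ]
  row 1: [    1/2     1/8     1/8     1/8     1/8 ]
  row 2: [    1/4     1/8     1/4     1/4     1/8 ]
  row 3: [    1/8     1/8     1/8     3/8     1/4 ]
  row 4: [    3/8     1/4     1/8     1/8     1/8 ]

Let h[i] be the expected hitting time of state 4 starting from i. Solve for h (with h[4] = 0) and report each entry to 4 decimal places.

h = [6.3473, 6.4497, 6.3327, 5.4260, 0.0000]

First-step conditioning: h[4] = 0; for i ≠ 4, h[i] = 1 + Σ_k P[i][k]·h[k].
  h[0] = 1 + 1/4·h[0] + 1/4·h[1] + 1/8·h[2] + 1/4·h[3]
  h[1] = 1 + 1/2·h[0] + 1/8·h[1] + 1/8·h[2] + 1/8·h[3]
  h[2] = 1 + 1/4·h[0] + 1/8·h[1] + 1/4·h[2] + 1/4·h[3]
  h[3] = 1 + 1/8·h[0] + 1/8·h[1] + 1/8·h[2] + 3/8·h[3]
Solving the 4×4 linear system over states ≠ 4 gives exactly h = [3472/547, 3528/547, 3464/547, 2968/547, 0] (h[4] = 0 is the target).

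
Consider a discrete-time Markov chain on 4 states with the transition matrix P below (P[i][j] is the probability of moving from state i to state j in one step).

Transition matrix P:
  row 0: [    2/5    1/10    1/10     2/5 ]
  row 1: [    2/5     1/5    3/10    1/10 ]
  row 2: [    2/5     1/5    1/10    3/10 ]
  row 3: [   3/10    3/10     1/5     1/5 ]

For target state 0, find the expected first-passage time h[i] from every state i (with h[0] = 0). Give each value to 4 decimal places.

h = [0.0000, 2.6066, 2.6540, 2.8910]

First-step conditioning: h[0] = 0; for i ≠ 0, h[i] = 1 + Σ_k P[i][k]·h[k].
  h[1] = 1 + 1/5·h[1] + 3/10·h[2] + 1/10·h[3]
  h[2] = 1 + 1/5·h[1] + 1/10·h[2] + 3/10·h[3]
  h[3] = 1 + 3/10·h[1] + 1/5·h[2] + 1/5·h[3]
Solving the 3×3 linear system over states ≠ 0 gives exactly h = [0, 550/211, 560/211, 610/211] (h[0] = 0 is the target).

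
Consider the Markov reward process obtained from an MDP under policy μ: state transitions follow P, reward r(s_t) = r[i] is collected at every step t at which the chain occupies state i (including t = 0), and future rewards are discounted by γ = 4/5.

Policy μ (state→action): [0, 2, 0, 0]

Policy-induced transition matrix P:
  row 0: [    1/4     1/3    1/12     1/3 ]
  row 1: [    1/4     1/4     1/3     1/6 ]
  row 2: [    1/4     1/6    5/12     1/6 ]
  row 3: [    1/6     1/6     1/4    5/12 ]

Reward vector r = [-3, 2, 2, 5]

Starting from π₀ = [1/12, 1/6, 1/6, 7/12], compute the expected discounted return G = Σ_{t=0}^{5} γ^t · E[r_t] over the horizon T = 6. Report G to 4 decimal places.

t=0: π = [0.0833, 0.1667, 0.1667, 0.5833], E[r] = 3.3333, γ^t·E[r] = 3.333333, running G = 3.333333
t=1: π = [0.2014, 0.1944, 0.2778, 0.3264], E[r] = 1.9722, γ^t·E[r] = 1.577778, running G = 4.911111
t=2: π = [0.2228, 0.2164, 0.2789, 0.2818], E[r] = 1.7315, γ^t·E[r] = 1.108148, running G = 6.019259
t=3: π = [0.2265, 0.2218, 0.2774, 0.2743], E[r] = 1.6902, γ^t·E[r] = 0.865383, running G = 6.884642
t=4: π = [0.2271, 0.2229, 0.2770, 0.2730], E[r] = 1.6832, γ^t·E[r] = 0.689449, running G = 7.574091
t=5: π = [0.2273, 0.2231, 0.2769, 0.2728], E[r] = 1.6821, γ^t·E[r] = 0.551175, running G = 8.125266

G = 8.1253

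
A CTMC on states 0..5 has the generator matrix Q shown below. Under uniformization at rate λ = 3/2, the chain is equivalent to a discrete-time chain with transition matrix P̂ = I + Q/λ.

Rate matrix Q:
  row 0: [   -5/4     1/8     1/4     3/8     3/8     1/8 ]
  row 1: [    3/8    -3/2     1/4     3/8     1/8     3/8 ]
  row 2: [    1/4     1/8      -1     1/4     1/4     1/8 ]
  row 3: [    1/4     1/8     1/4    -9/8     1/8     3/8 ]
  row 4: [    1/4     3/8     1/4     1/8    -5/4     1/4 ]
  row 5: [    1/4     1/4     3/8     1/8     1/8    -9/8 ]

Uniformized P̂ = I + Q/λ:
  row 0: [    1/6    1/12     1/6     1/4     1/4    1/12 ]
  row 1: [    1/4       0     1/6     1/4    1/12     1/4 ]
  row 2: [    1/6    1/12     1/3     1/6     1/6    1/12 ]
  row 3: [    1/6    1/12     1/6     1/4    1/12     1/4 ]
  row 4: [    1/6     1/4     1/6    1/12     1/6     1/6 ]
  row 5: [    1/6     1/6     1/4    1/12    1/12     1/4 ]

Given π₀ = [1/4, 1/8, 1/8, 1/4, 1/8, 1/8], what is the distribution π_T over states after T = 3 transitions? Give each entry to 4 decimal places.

t=0: π = [0.2500, 0.1250, 0.1250, 0.2500, 0.1250, 0.1250]
t=1: π = [0.1771, 0.1042, 0.1979, 0.1979, 0.1458, 0.1771]
t=2: π = [0.1753, 0.1137, 0.2144, 0.1797, 0.1415, 0.1753]
t=3: π = [0.1761, 0.1121, 0.2170, 0.1793, 0.1422, 0.1732]

π = [0.1761, 0.1121, 0.2170, 0.1793, 0.1422, 0.1732]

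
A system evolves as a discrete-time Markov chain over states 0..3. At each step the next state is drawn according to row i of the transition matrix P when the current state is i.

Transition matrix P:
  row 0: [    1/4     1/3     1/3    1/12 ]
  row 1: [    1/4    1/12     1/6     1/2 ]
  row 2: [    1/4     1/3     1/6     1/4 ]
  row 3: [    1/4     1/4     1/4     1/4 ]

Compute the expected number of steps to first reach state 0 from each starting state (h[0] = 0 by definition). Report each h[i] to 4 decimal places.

h = [0.0000, 4.0000, 4.0000, 4.0000]

First-step conditioning: h[0] = 0; for i ≠ 0, h[i] = 1 + Σ_k P[i][k]·h[k].
  h[1] = 1 + 1/12·h[1] + 1/6·h[2] + 1/2·h[3]
  h[2] = 1 + 1/3·h[1] + 1/6·h[2] + 1/4·h[3]
  h[3] = 1 + 1/4·h[1] + 1/4·h[2] + 1/4·h[3]
Solving the 3×3 linear system over states ≠ 0 gives exactly h = [0, 4, 4, 4] (h[0] = 0 is the target).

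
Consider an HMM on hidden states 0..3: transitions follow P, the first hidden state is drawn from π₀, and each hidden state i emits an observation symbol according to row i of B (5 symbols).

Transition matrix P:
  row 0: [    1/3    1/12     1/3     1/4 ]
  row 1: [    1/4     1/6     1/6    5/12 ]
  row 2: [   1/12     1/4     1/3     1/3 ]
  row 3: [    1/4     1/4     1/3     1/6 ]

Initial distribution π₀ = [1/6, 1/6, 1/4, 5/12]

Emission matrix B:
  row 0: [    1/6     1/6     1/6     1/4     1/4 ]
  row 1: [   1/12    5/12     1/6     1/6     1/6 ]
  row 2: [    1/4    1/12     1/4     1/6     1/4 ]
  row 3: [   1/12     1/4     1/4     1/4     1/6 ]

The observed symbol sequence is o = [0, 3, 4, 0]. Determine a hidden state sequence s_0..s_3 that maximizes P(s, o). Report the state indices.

t=0: δ = [2.778e-02, 1.389e-02, 6.250e-02, 3.472e-02]  (obs o_0=0)
t=1: δ = [2.315e-03, 2.604e-03, 3.472e-03, 5.208e-03]  ψ = [0, 2, 2, 2]  (obs o_1=3)
t=2: δ = [3.255e-04, 2.170e-04, 4.340e-04, 1.929e-04]  ψ = [3, 3, 3, 2]  (obs o_2=4)
t=3: δ = [1.808e-05, 9.042e-06, 3.617e-05, 1.206e-05]  ψ = [0, 2, 2, 2]  (obs o_3=0)
backtrack: best end state = 2; path = [2, 3, 2, 2]

path = [2, 3, 2, 2]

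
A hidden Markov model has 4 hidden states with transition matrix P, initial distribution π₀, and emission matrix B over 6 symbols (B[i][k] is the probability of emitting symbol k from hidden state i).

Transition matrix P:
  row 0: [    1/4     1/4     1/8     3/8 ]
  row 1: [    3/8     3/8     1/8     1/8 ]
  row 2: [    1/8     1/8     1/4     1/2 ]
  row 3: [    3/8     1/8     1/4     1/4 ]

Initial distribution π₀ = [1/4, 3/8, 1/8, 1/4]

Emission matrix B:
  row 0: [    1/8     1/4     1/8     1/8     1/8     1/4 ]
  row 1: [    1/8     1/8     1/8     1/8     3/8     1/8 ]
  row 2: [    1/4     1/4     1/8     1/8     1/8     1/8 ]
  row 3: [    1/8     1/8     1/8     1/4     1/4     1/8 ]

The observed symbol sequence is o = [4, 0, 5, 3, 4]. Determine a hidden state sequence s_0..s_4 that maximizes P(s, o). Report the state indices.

path = [1, 1, 0, 3, 3]

t=0: δ = [3.125e-02, 1.406e-01, 1.562e-02, 6.250e-02]  (obs o_0=4)
t=1: δ = [6.592e-03, 6.592e-03, 4.395e-03, 2.197e-03]  ψ = [1, 1, 1, 1]  (obs o_1=0)
t=2: δ = [6.180e-04, 3.090e-04, 1.373e-04, 3.090e-04]  ψ = [1, 1, 2, 0]  (obs o_2=5)
t=3: δ = [1.931e-05, 1.931e-05, 9.656e-06, 5.794e-05]  ψ = [0, 0, 0, 0]  (obs o_3=3)
t=4: δ = [2.716e-06, 2.716e-06, 1.810e-06, 3.621e-06]  ψ = [3, 1, 3, 3]  (obs o_4=4)
backtrack: best end state = 3; path = [1, 1, 0, 3, 3]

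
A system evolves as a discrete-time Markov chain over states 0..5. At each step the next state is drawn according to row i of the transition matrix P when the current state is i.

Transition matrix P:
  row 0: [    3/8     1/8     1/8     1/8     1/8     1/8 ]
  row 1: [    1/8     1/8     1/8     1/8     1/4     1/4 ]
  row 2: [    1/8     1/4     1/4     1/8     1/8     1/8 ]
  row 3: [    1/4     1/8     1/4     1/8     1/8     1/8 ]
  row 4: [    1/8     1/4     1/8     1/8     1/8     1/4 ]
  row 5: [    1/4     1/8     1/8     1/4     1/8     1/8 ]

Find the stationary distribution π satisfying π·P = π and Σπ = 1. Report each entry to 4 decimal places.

Balance equations π_j = Σ_i π_i·P[i][j]:
  π_0 = 3/8·π_0 + 1/8·π_1 + 1/8·π_2 + 1/4·π_3 + 1/8·π_4 + 1/4·π_5
  π_1 = 1/8·π_0 + 1/8·π_1 + 1/4·π_2 + 1/8·π_3 + 1/4·π_4 + 1/8·π_5
  π_2 = 1/8·π_0 + 1/8·π_1 + 1/4·π_2 + 1/4·π_3 + 1/8·π_4 + 1/8·π_5
  π_3 = 1/8·π_0 + 1/8·π_1 + 1/8·π_2 + 1/8·π_3 + 1/8·π_4 + 1/4·π_5
  π_4 = 1/8·π_0 + 1/4·π_1 + 1/8·π_2 + 1/8·π_3 + 1/8·π_4 + 1/8·π_5
  normalize: π_0 + π_1 + π_2 + π_3 + π_4 + π_5 = 1
Solving the linear system gives exactly π = [12/55, 9/55, 9/55, 8/55, 8/55, 9/55].

π = [0.2182, 0.1636, 0.1636, 0.1455, 0.1455, 0.1636]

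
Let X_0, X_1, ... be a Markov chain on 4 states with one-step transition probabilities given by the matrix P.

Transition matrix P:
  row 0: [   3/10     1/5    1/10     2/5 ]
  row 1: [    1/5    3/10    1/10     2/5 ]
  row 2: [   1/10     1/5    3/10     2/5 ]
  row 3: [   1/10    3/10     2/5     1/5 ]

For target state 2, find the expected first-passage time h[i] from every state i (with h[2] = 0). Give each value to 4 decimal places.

First-step conditioning: h[2] = 0; for i ≠ 2, h[i] = 1 + Σ_k P[i][k]·h[k].
  h[0] = 1 + 3/10·h[0] + 1/5·h[1] + 2/5·h[3]
  h[1] = 1 + 1/5·h[0] + 3/10·h[1] + 2/5·h[3]
  h[3] = 1 + 1/10·h[0] + 3/10·h[1] + 1/5·h[3]
Solving the 3×3 linear system over states ≠ 2 gives exactly h = [5, 5, 0, 15/4] (h[2] = 0 is the target).

h = [5.0000, 5.0000, 0.0000, 3.7500]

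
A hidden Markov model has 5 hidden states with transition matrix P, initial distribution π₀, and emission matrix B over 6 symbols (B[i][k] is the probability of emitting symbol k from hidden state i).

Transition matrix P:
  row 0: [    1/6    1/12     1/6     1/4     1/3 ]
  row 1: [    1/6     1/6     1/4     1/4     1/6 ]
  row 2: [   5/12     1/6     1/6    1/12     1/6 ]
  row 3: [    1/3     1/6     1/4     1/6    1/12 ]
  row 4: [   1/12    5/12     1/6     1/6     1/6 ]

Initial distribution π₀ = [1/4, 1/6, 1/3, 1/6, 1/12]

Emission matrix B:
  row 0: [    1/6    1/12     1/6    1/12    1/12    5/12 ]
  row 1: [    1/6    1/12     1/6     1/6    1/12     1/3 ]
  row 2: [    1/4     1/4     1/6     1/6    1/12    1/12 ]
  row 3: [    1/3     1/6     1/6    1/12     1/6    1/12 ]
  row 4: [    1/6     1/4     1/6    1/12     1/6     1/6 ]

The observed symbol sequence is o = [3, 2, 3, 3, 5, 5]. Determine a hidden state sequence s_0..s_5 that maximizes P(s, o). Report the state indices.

t=0: δ = [2.083e-02, 2.778e-02, 5.556e-02, 1.389e-02, 6.944e-03]  (obs o_0=3)
t=1: δ = [3.858e-03, 1.543e-03, 1.543e-03, 1.157e-03, 1.543e-03]  ψ = [2, 2, 2, 1, 2]  (obs o_1=2)
t=2: δ = [5.358e-05, 1.072e-04, 1.072e-04, 8.038e-05, 1.072e-04]  ψ = [0, 4, 0, 0, 0]  (obs o_2=3)
t=3: δ = [3.721e-06, 7.442e-06, 4.465e-06, 2.233e-06, 1.488e-06]  ψ = [2, 4, 1, 1, 0]  (obs o_3=3)
t=4: δ = [7.752e-07, 4.135e-07, 1.550e-07, 1.550e-07, 2.067e-07]  ψ = [2, 1, 1, 1, 0]  (obs o_4=5)
t=5: δ = [5.384e-08, 2.871e-08, 1.077e-08, 1.615e-08, 4.307e-08]  ψ = [0, 4, 0, 0, 0]  (obs o_5=5)
backtrack: best end state = 0; path = [2, 4, 1, 2, 0, 0]

path = [2, 4, 1, 2, 0, 0]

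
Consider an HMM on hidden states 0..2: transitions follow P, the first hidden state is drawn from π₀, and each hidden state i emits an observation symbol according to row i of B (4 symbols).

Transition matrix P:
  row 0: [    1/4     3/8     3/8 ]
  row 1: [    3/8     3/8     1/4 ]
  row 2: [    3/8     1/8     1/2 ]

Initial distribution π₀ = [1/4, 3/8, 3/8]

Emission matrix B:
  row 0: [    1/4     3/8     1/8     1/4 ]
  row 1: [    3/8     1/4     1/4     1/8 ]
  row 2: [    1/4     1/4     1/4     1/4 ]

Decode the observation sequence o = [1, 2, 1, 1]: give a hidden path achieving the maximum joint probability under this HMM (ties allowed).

t=0: δ = [9.375e-02, 9.375e-02, 9.375e-02]  (obs o_0=1)
t=1: δ = [4.395e-03, 8.789e-03, 1.172e-02]  ψ = [1, 0, 2]  (obs o_1=2)
t=2: δ = [1.648e-03, 8.240e-04, 1.465e-03]  ψ = [2, 1, 2]  (obs o_2=1)
t=3: δ = [2.060e-04, 1.545e-04, 1.831e-04]  ψ = [2, 0, 2]  (obs o_3=1)
backtrack: best end state = 0; path = [2, 2, 2, 0]

path = [2, 2, 2, 0]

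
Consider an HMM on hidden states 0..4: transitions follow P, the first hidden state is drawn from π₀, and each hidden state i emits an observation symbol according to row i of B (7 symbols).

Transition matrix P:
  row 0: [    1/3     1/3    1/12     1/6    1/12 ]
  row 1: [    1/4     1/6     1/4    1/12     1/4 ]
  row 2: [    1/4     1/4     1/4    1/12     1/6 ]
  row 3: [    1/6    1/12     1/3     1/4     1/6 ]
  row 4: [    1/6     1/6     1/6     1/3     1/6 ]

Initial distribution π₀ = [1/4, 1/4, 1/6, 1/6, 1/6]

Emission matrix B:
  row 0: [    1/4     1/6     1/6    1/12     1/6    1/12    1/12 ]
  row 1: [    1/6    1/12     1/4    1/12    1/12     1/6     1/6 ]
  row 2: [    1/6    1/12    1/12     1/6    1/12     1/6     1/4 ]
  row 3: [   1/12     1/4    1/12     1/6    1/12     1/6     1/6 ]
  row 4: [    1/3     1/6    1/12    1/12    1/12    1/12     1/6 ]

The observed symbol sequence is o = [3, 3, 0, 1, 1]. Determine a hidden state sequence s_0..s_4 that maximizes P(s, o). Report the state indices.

path = [3, 2, 4, 3, 3]

t=0: δ = [2.083e-02, 2.083e-02, 2.778e-02, 2.778e-02, 1.389e-02]  (obs o_0=3)
t=1: δ = [5.787e-04, 5.787e-04, 1.543e-03, 1.157e-03, 4.340e-04]  ψ = [0, 0, 3, 3, 1]  (obs o_1=3)
t=2: δ = [9.645e-05, 6.430e-05, 6.430e-05, 2.411e-05, 8.573e-05]  ψ = [2, 2, 2, 3, 2]  (obs o_2=0)
t=3: δ = [5.358e-06, 2.679e-06, 1.340e-06, 7.144e-06, 2.679e-06]  ψ = [0, 0, 1, 4, 1]  (obs o_3=1)
t=4: δ = [2.977e-07, 1.488e-07, 1.985e-07, 4.465e-07, 1.985e-07]  ψ = [0, 0, 3, 3, 3]  (obs o_4=1)
backtrack: best end state = 3; path = [3, 2, 4, 3, 3]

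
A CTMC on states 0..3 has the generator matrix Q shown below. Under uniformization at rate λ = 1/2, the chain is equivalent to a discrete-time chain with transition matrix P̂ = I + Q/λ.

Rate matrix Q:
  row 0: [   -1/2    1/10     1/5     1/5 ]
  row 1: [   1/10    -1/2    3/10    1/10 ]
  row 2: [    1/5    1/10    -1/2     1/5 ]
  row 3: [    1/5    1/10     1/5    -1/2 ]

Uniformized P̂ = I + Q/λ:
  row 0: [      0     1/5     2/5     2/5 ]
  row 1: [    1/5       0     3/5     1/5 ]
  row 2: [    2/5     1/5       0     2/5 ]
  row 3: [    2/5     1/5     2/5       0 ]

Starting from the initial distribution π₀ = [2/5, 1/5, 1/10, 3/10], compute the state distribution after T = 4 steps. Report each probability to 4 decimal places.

π = [0.2662, 0.1667, 0.3034, 0.2637]

t=0: π = [0.4000, 0.2000, 0.1000, 0.3000]
t=1: π = [0.2000, 0.1600, 0.4000, 0.2400]
t=2: π = [0.2880, 0.1680, 0.2720, 0.2720]
t=3: π = [0.2512, 0.1664, 0.3248, 0.2576]
t=4: π = [0.2662, 0.1667, 0.3034, 0.2637]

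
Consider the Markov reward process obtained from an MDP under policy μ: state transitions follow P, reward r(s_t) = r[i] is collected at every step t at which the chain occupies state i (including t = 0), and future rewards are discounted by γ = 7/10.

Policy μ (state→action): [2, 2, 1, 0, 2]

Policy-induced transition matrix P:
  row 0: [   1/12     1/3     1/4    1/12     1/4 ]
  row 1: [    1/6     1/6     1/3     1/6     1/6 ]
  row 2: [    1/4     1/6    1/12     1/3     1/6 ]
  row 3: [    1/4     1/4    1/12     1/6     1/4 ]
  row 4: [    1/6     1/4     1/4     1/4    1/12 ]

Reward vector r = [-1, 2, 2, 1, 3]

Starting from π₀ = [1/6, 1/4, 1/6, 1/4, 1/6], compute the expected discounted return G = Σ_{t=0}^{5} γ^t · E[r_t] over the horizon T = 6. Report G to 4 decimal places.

t=0: π = [0.1667, 0.2500, 0.1667, 0.2500, 0.1667], E[r] = 1.4167, γ^t·E[r] = 1.416667, running G = 1.416667
t=1: π = [0.1875, 0.2292, 0.2014, 0.1944, 0.1875], E[r] = 1.4306, γ^t·E[r] = 1.001389, running G = 2.418056
t=2: π = [0.1840, 0.2297, 0.2031, 0.2002, 0.1829], E[r] = 1.4306, γ^t·E[r] = 0.700972, running G = 3.119028
t=3: π = [0.1849, 0.2293, 0.2019, 0.2004, 0.1834], E[r] = 1.4282, γ^t·E[r] = 0.489870, running G = 3.608898
t=4: π = [0.1848, 0.2295, 0.2020, 0.2002, 0.1835], E[r] = 1.4289, γ^t·E[r] = 0.343090, running G = 3.951988
t=5: π = [0.1848, 0.2294, 0.2021, 0.2002, 0.1835], E[r] = 1.4289, γ^t·E[r] = 0.240148, running G = 4.192136

G = 4.1921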